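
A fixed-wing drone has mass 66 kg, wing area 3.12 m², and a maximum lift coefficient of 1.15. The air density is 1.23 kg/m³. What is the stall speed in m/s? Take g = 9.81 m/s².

At stall, lift equals weight: L = W = m·g = 66 × 9.81 = 647.5 N.
From L = ½ρV²S·CL,max = W: V_stall = √(2W/(ρSCL,max)) = √(2·647.5/(1.23·3.12·1.15))
V_stall = √293.4 = 17.1 m/s

V_stall = 17.1 m/s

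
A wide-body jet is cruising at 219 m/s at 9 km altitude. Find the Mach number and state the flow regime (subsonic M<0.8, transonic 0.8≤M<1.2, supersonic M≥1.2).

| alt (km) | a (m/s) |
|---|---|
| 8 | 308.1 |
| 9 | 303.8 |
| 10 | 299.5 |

At 9 km, from the table: a = 303.8 m/s.
M = v/a = 219 / 303.8 = 0.721
M = 0.721 → subsonic.

M = 0.721 (subsonic)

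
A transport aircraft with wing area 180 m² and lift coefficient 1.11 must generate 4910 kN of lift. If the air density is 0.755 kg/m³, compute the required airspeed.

v = 255 m/s

L = ½ρv²S·CL ⇒ v = √(2L/(ρ·S·CL))
v = √(2 × 4.91×10^6 / (0.755 × 180 × 1.11)) = √65100 = 255 m/s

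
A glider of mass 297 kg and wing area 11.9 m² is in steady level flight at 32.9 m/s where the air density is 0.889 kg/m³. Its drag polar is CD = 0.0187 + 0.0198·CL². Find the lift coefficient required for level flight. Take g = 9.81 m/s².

CL = 0.509

In steady level flight, lift balances weight: W = mg = 297 × 9.81 = 2913.6 N.
Dynamic pressure q = 0.5 × 0.889 × 32.9² = 481.1 Pa.
CL = 2W/(ρv²S) = 2×2913.6/(0.889×32.9²×11.9) = 0.5089.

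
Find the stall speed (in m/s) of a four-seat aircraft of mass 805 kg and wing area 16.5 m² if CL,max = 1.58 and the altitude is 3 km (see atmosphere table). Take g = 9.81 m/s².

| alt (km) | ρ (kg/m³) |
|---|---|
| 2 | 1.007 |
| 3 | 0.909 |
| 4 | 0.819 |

At 3 km, from the table: ρ = 0.909 kg/m³.
Stall occurs when L = W at CL,max. W = mg = 805 × 9.81 = 7897 N.
From L = ½ρV²S·CL,max = W: V_stall = √(2W/(ρSCL,max)) = √(2·7897/(0.909·16.5·1.58))
V_stall = √666.5 = 25.8 m/s

V_stall = 25.8 m/s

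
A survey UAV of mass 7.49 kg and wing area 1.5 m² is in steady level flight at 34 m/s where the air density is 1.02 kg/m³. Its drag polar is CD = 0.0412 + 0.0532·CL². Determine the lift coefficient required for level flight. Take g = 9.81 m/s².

Level flight ⇒ L = W = m·g = 7.49 × 9.81 = 73.477 N.
q = ½ρv² = ½ × 1.02 × 34² = 589.6 Pa.
Required CL = L/(qS) = 73.477/(589.6·1.5) = 0.08309.

CL = 0.0831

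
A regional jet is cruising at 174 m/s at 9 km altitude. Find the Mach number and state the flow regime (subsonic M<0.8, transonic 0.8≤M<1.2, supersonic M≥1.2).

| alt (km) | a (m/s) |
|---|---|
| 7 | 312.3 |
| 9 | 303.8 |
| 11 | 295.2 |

At 9 km, from the table: a = 303.8 m/s.
M = v/a = 174 / 303.8 = 0.573
M = 0.573 → subsonic.

M = 0.573 (subsonic)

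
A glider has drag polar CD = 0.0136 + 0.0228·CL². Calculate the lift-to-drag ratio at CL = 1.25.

CD = 0.0136 + 0.0228 × 1.25² = 0.04923
L/D = CL/CD = 1.25 / 0.04923 = 25.4

L/D = 25.4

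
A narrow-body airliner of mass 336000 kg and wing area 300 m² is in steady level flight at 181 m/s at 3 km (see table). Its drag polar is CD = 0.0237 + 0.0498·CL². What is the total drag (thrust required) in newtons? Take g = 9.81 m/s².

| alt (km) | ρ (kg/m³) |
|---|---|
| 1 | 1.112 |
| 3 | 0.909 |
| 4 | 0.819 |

At 3 km, from the table: ρ = 0.909 kg/m³.
In steady level flight, lift balances weight: W = mg = 336000 × 9.81 = 3.2962×10^6 N.
q = ½ρv² = ½ × 0.909 × 181² = 14890 Pa.
CL = 2W/(ρv²S) = 2×3.2962×10^6/(0.909×181²×300) = 0.7379.
CD = 0.0237 + 0.0498 × 0.7379² = 0.05082.
D = q·S·CD = 14890 × 300 × 0.05082 = 2.27×10^5 N

D = 2.27×10^5 N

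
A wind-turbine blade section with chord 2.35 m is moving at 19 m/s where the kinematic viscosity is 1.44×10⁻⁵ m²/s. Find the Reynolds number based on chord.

Re = 3.1×10^6

Re = v·c/ν = 19 × 2.35 / (1.44×10⁻⁵) = 3.1×10^6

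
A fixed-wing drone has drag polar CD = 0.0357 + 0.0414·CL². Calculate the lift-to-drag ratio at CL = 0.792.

CD = 0.0357 + 0.0414 × 0.792² = 0.06167
L/D = CL/CD = 0.792 / 0.06167 = 12.8

L/D = 12.8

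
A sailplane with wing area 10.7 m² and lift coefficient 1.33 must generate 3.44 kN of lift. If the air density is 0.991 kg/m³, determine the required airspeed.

v = 22.1 m/s

L = ½ρv²S·CL ⇒ v = √(2L/(ρ·S·CL))
v = √(2 × 3440 / (0.991 × 10.7 × 1.33)) = √487.8 = 22.1 m/s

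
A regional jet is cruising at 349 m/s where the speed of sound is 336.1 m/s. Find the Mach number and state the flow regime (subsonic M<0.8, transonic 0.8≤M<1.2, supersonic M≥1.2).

M = 1.04 (transonic)

M = v/a = 349 / 336.1 = 1.04
M = 1.04 → transonic.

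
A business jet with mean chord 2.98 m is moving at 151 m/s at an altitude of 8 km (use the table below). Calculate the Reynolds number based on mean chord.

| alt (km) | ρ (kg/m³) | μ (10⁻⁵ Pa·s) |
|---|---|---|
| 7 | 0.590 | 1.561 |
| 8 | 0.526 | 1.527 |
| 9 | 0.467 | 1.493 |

At 8 km, from the table: ρ = 0.526 kg/m³, μ = 1.527×10⁻⁵ Pa·s.
Re = ρ·v·c/μ = 0.526 × 151 × 2.98 / (1.527×10⁻⁵) = 1.55×10^7

Re = 1.55×10^7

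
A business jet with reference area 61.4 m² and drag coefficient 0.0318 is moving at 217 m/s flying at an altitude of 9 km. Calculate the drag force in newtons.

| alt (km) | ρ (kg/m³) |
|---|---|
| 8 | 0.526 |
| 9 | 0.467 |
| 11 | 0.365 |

At 9 km, from the table: ρ = 0.467 kg/m³.
D = ½ρv²S·CD = ½ × 0.467 × 217² × 61.4 × 0.0318 = 21500 N ≈ 21.5 kN

D = 21500 N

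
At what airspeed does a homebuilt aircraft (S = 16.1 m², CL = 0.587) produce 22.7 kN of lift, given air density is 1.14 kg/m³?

v = 64.9 m/s

L = ½ρv²S·CL ⇒ v = √(2L/(ρ·S·CL))
v = √(2 × 22700 / (1.14 × 16.1 × 0.587)) = √4214 = 64.9 m/s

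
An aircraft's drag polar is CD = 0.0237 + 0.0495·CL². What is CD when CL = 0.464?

CD = 0.0344

CD = 0.0237 + 0.0495 × 0.464² = 0.0237 + 0.01066 = 0.0344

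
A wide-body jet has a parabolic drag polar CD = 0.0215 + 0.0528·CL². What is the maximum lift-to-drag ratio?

(L/D)max = 14.8

For CD = CD0 + K·CL², (L/D)max occurs at CL* = √(CD0/K) and equals 1/(2√(K·CD0)).
(L/D)max = 1/(2√(0.0528 × 0.0215)) = 1/(2 × 0.03369) = 14.8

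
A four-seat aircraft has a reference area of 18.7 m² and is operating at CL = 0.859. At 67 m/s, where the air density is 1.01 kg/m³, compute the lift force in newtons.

L = 36400 N

Dynamic pressure q = ½ρv² = ½ × 1.01 × 67² = 2267 Pa.
L = q·S·CL = 2267 × 18.7 × 0.859 = 36400 N ≈ 36.4 kN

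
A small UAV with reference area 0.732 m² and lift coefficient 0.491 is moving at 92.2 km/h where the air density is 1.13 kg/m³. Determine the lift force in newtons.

L = 133 N

Convert speed: v = 92.2 km/h ÷ 3.6 = 25.61 m/s.
L = ½ρv²S·CL = ½ × 1.13 × 25.61² × 0.732 × 0.491 = 133 N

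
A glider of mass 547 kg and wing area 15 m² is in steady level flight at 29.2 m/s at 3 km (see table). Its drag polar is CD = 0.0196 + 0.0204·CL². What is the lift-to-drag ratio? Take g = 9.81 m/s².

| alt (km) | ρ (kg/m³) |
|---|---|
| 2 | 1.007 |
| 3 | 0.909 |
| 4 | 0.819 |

At 3 km, from the table: ρ = 0.909 kg/m³.
Level flight ⇒ L = W = m·g = 547 × 9.81 = 5366.1 N.
Dynamic pressure q = 0.5 × 0.909 × 29.2² = 387.5 Pa.
Required CL = L/(qS) = 5366.1/(387.5·15) = 0.9231.
CD = 0.0196 + 0.0204 × 0.9231² = 0.03698.
L/D = CL/CD = 0.9231 / 0.03698 = 25

L/D = 25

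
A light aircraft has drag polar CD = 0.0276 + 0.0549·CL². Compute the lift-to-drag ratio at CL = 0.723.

L/D = 12.8

CD = 0.0276 + 0.0549 × 0.723² = 0.0563
L/D = CL/CD = 0.723 / 0.0563 = 12.8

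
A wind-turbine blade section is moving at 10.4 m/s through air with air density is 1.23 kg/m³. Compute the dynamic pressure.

q = 66.5 Pa

q = ½ρv² = ½ × 1.23 × 10.4² = 66.5 Pa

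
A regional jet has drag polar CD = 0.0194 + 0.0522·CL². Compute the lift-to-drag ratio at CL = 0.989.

L/D = 14

CD = 0.0194 + 0.0522 × 0.989² = 0.07046
L/D = CL/CD = 0.989 / 0.07046 = 14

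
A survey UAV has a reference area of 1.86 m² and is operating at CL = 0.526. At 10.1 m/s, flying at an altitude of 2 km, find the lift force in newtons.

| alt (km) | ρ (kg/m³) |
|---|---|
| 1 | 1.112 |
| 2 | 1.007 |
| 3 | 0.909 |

L = 50.3 N

At 2 km, from the table: ρ = 1.007 kg/m³.
L = ½ρv²S·CL = ½ × 1.007 × 10.1² × 1.86 × 0.526 = 50.3 N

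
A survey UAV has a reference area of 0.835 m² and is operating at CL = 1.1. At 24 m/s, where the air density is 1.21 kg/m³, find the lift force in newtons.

L = ½ρv²S·CL = ½ × 1.21 × 24² × 0.835 × 1.1 = 320 N

L = 320 N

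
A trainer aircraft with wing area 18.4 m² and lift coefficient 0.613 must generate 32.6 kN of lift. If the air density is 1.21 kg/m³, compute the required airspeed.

v = 69.1 m/s

L = ½ρv²S·CL ⇒ v = √(2L/(ρ·S·CL))
v = √(2 × 32600 / (1.21 × 18.4 × 0.613)) = √4777 = 69.1 m/s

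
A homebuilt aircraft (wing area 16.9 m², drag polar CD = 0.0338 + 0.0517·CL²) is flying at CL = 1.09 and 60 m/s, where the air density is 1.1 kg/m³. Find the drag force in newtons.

D = 3190 N

CD = 0.0338 + 0.0517 × 1.09² = 0.09522
D = ½ρv²S·CD = ½ × 1.1 × 60² × 16.9 × 0.09522 = 3190 N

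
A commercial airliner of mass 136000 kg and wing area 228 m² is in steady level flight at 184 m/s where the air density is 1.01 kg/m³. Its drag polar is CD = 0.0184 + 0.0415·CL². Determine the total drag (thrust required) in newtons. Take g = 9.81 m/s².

In steady level flight, lift balances weight: W = mg = 136000 × 9.81 = 1.3342×10^6 N.
Dynamic pressure q = 0.5 × 1.01 × 184² = 17100 Pa.
Required CL = L/(qS) = 1.3342×10^6/(17100·228) = 0.3423.
CD = 0.0184 + 0.0415 × 0.3423² = 0.02326.
D = q·S·CD = 17100 × 228 × 0.02326 = 90680 N

D = 90700 N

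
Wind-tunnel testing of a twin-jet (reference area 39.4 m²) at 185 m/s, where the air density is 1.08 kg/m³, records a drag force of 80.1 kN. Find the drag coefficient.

From D = ½ρv²S·CD, rearranging gives CD = 2D/(ρv²S).
CD = 2 × 80100 / (1.08 × 185² × 39.4) = 0.11

CD = 0.11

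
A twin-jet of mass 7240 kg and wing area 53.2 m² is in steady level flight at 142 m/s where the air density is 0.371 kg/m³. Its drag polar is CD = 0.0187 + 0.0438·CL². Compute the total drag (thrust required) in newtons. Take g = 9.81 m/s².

D = 4830 N

Level flight ⇒ L = W = m·g = 7240 × 9.81 = 71024 N.
Dynamic pressure q = 0.5 × 0.371 × 142² = 3740 Pa.
CL = 2W/(ρv²S) = 2×71024/(0.371×142²×53.2) = 0.3569.
CD = 0.0187 + 0.0438 × 0.3569² = 0.02428.
D = q·S·CD = 3740 × 53.2 × 0.02428 = 4831 N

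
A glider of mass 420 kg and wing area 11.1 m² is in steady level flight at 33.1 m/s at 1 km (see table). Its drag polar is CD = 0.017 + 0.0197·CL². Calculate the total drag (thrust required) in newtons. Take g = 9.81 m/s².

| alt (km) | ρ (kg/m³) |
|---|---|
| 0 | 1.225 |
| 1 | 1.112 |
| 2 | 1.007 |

At 1 km, from the table: ρ = 1.112 kg/m³.
In steady level flight, lift balances weight: W = mg = 420 × 9.81 = 4120.2 N.
q = ½ρv² = ½ × 1.112 × 33.1² = 609.2 Pa.
CL = 2W/(ρv²S) = 2×4120.2/(1.112×33.1²×11.1) = 0.6093.
CD = 0.017 + 0.0197 × 0.6093² = 0.02431.
D = q·S·CD = 609.2 × 11.1 × 0.02431 = 164.4 N

D = 164 N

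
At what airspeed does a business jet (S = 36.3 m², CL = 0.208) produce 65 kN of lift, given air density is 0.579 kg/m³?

v = 172 m/s

L = ½ρv²S·CL ⇒ v = √(2L/(ρ·S·CL))
v = √(2 × 65000 / (0.579 × 36.3 × 0.208)) = √29740 = 172 m/s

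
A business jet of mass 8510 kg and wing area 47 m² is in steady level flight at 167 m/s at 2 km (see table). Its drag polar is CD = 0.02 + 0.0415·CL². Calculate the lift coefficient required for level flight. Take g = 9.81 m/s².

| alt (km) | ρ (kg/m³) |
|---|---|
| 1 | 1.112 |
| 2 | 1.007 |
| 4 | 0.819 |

CL = 0.126

At 2 km, from the table: ρ = 1.007 kg/m³.
Level flight ⇒ L = W = m·g = 8510 × 9.81 = 83483 N.
Dynamic pressure q = 0.5 × 1.007 × 167² = 14040 Pa.
Required CL = L/(qS) = 83483/(14040·47) = 0.1265.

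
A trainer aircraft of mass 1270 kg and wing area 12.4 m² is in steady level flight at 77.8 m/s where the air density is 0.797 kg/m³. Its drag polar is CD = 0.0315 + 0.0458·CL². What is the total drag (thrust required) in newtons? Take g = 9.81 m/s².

D = 1180 N

Level flight ⇒ L = W = m·g = 1270 × 9.81 = 12459 N.
q = ½ρv² = ½ × 0.797 × 77.8² = 2412 Pa.
CL = 2W/(ρv²S) = 2×12459/(0.797×77.8²×12.4) = 0.4165.
CD = 0.0315 + 0.0458 × 0.4165² = 0.03945.
D = q·S·CD = 2412 × 12.4 × 0.03945 = 1180 N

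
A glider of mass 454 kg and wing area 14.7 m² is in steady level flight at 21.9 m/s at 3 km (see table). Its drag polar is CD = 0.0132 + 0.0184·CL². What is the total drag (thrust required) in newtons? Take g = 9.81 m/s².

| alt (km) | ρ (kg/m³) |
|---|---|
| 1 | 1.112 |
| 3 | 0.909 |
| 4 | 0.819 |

At 3 km, from the table: ρ = 0.909 kg/m³.
In steady level flight, lift balances weight: W = mg = 454 × 9.81 = 4453.7 N.
q = ½ρv² = ½ × 0.909 × 21.9² = 218 Pa.
CL = 2W/(ρv²S) = 2×4453.7/(0.909×21.9²×14.7) = 1.39.
CD = 0.0132 + 0.0184 × 1.39² = 0.04875.
D = q·S·CD = 218 × 14.7 × 0.04875 = 156.2 N

D = 156 N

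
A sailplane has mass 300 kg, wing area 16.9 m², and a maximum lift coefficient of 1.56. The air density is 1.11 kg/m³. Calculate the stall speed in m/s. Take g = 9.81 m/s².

Stall occurs when L = W at CL,max. W = mg = 300 × 9.81 = 2943 N.
V_stall = √(2W/(ρ·S·CL,max)) = √(2 × 2943 / (1.11 × 16.9 × 1.56))
V_stall = √201.1 = 14.2 m/s

V_stall = 14.2 m/s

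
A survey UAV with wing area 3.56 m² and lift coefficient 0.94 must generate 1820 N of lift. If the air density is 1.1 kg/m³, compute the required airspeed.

L = ½ρv²S·CL ⇒ v = √(2L/(ρ·S·CL))
v = √(2 × 1820 / (1.1 × 3.56 × 0.94)) = √988.9 = 31.4 m/s

v = 31.4 m/s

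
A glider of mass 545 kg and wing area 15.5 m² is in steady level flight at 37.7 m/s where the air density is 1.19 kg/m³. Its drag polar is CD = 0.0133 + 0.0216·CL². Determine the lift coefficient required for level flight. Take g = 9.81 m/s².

In steady level flight, lift balances weight: W = mg = 545 × 9.81 = 5346.4 N.
Dynamic pressure q = 0.5 × 1.19 × 37.7² = 845.7 Pa.
Required CL = L/(qS) = 5346.4/(845.7·15.5) = 0.4079.

CL = 0.408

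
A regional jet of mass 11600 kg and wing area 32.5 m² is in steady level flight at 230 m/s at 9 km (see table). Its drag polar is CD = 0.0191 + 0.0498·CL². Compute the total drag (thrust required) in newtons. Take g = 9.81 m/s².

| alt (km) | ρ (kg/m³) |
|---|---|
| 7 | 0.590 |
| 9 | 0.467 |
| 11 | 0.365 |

At 9 km, from the table: ρ = 0.467 kg/m³.
In steady level flight, lift balances weight: W = mg = 11600 × 9.81 = 1.138×10^5 N.
q = ½ρv² = ½ × 0.467 × 230² = 12350 Pa.
Required CL = L/(qS) = 1.138×10^5/(12350·32.5) = 0.2835.
CD = 0.0191 + 0.0498 × 0.2835² = 0.0231.
D = q·S·CD = 12350 × 32.5 × 0.0231 = 9274 N

D = 9270 N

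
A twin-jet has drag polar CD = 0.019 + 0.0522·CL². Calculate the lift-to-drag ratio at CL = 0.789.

L/D = 15.3

CD = 0.019 + 0.0522 × 0.789² = 0.0515
L/D = CL/CD = 0.789 / 0.0515 = 15.3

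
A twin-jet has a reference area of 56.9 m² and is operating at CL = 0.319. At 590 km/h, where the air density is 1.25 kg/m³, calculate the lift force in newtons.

L = 3.05×10^5 N

Convert speed: v = 590 km/h ÷ 3.6 = 163.9 m/s.
Dynamic pressure q = ½ρv² = ½ × 1.25 × 163.9² = 16790 Pa.
L = q·S·CL = 16790 × 56.9 × 0.319 = 3.05×10^5 N ≈ 305 kN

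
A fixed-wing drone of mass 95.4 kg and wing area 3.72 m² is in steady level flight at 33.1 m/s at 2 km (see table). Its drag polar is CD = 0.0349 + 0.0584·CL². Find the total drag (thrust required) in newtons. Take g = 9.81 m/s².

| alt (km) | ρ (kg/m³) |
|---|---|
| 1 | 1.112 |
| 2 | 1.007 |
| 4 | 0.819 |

D = 96.5 N

At 2 km, from the table: ρ = 1.007 kg/m³.
Level flight ⇒ L = W = m·g = 95.4 × 9.81 = 935.87 N.
Dynamic pressure q = 0.5 × 1.007 × 33.1² = 551.6 Pa.
CL = W/(q·S) = 935.87 / (551.6 × 3.72) = 0.4561.
CD = 0.0349 + 0.0584 × 0.4561² = 0.04705.
D = q·S·CD = 551.6 × 3.72 × 0.04705 = 96.54 N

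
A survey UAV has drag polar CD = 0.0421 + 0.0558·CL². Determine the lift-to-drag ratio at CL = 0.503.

CD = 0.0421 + 0.0558 × 0.503² = 0.05622
L/D = CL/CD = 0.503 / 0.05622 = 8.95

L/D = 8.95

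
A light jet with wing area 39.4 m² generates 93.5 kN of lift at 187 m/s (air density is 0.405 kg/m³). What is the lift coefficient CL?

From L = ½ρv²S·CL, rearranging gives CL = 2L/(ρv²S).
CL = 2 × 93500 / (0.405 × 187² × 39.4) = 0.335

CL = 0.335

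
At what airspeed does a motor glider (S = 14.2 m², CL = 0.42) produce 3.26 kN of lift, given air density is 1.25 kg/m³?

L = ½ρv²S·CL ⇒ v = √(2L/(ρ·S·CL))
v = √(2 × 3260 / (1.25 × 14.2 × 0.42)) = √874.6 = 29.6 m/s

v = 29.6 m/s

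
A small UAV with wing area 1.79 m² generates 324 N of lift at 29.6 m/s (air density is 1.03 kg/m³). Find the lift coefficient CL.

CL = 0.401

From L = ½ρv²S·CL, rearranging gives CL = 2L/(ρv²S).
CL = 2 × 324 / (1.03 × 29.6² × 1.79) = 0.401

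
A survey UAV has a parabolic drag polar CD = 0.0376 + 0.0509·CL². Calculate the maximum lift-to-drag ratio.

(L/D)max = 11.4

For CD = CD0 + K·CL², (L/D)max occurs at CL* = √(CD0/K) and equals 1/(2√(K·CD0)).
(L/D)max = 1/(2√(0.0509 × 0.0376)) = 1/(2 × 0.04375) = 11.4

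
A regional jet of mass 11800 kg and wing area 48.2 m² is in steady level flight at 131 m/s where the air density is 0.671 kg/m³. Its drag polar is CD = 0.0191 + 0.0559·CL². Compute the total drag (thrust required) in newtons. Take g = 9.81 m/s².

Weight W = mg = 11800 × 9.81 = 1.1576×10^5 N; in level flight L = W.
Dynamic pressure q = 0.5 × 0.671 × 131² = 5758 Pa.
CL = W/(q·S) = 1.1576×10^5 / (5758 × 48.2) = 0.4171.
CD = 0.0191 + 0.0559 × 0.4171² = 0.02883.
D = q·S·CD = 5758 × 48.2 × 0.02883 = 8000 N

D = 8000 N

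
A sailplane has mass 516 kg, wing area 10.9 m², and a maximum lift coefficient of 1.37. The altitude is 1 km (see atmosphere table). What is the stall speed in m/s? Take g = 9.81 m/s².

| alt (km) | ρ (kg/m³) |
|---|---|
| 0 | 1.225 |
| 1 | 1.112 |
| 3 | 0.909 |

V_stall = 24.7 m/s

At 1 km, from the table: ρ = 1.112 kg/m³.
Weight W = mg = 516 × 9.81 = 5062 N.
From L = ½ρV²S·CL,max = W: V_stall = √(2W/(ρSCL,max)) = √(2·5062/(1.112·10.9·1.37))
V_stall = √609.7 = 24.7 m/s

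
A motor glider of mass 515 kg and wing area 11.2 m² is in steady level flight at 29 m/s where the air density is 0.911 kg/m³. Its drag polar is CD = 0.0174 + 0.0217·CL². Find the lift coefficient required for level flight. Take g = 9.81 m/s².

In steady level flight, lift balances weight: W = mg = 515 × 9.81 = 5052.2 N.
Dynamic pressure q = 0.5 × 0.911 × 29² = 383.1 Pa.
CL = W/(q·S) = 5052.2 / (383.1 × 11.2) = 1.178.

CL = 1.18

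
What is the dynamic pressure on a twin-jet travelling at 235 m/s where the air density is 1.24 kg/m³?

q = 34200 Pa

q = ½ρv² = ½ × 1.24 × 235² = 34200 Pa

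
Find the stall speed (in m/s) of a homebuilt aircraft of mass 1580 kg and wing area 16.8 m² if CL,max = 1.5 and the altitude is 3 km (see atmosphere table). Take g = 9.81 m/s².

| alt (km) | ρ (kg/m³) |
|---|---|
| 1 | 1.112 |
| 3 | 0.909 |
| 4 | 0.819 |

V_stall = 36.8 m/s

At 3 km, from the table: ρ = 0.909 kg/m³.
At stall, lift equals weight: L = W = m·g = 1580 × 9.81 = 15500 N.
From L = ½ρV²S·CL,max = W: V_stall = √(2W/(ρSCL,max)) = √(2·15500/(0.909·16.8·1.5))
V_stall = √1353 = 36.8 m/s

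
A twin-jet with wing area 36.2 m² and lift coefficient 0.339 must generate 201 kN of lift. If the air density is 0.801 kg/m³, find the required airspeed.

v = 202 m/s

L = ½ρv²S·CL ⇒ v = √(2L/(ρ·S·CL))
v = √(2 × 2.01×10^5 / (0.801 × 36.2 × 0.339)) = √40900 = 202 m/s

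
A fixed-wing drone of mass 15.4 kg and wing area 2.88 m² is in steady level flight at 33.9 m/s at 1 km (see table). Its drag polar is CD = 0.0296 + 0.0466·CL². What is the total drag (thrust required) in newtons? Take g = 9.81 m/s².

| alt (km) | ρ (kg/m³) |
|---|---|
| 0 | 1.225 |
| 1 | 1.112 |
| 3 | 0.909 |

At 1 km, from the table: ρ = 1.112 kg/m³.
Weight W = mg = 15.4 × 9.81 = 151.07 N; in level flight L = W.
q = ½ρv² = ½ × 1.112 × 33.9² = 639 Pa.
CL = 2W/(ρv²S) = 2×151.07/(1.112×33.9²×2.88) = 0.0821.
CD = 0.0296 + 0.0466 × 0.0821² = 0.02991.
D = q·S·CD = 639 × 2.88 × 0.02991 = 55.05 N

D = 55 N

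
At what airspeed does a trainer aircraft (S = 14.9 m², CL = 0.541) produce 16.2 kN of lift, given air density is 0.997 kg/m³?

v = 63.5 m/s

L = ½ρv²S·CL ⇒ v = √(2L/(ρ·S·CL))
v = √(2 × 16200 / (0.997 × 14.9 × 0.541)) = √4031 = 63.5 m/s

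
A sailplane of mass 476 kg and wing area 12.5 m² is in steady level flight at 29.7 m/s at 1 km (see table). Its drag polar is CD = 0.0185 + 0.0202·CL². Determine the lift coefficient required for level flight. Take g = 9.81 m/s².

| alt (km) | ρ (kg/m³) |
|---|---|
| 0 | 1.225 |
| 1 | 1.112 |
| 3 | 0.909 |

CL = 0.762

At 1 km, from the table: ρ = 1.112 kg/m³.
In steady level flight, lift balances weight: W = mg = 476 × 9.81 = 4669.6 N.
Dynamic pressure q = 0.5 × 1.112 × 29.7² = 490.4 Pa.
Required CL = L/(qS) = 4669.6/(490.4·12.5) = 0.7617.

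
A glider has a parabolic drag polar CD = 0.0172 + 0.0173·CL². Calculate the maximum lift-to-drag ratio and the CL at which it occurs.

(L/D)max = 29, at CL = 0.997

For CD = CD0 + K·CL², (L/D)max occurs at CL* = √(CD0/K) and equals 1/(2√(K·CD0)).
(L/D)max = 1/(2√(0.0173 × 0.0172)) = 1/(2 × 0.01725) = 29
CL* = √(0.0172/0.0173) = 0.997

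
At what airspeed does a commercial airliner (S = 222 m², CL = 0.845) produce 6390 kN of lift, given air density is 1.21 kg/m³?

L = ½ρv²S·CL ⇒ v = √(2L/(ρ·S·CL))
v = √(2 × 6.39×10^6 / (1.21 × 222 × 0.845)) = √56300 = 237 m/s

v = 237 m/s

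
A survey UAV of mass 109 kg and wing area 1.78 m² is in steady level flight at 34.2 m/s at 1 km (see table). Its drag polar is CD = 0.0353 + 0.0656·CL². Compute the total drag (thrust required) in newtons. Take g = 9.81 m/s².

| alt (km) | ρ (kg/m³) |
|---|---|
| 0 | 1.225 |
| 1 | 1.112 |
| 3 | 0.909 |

At 1 km, from the table: ρ = 1.112 kg/m³.
Weight W = mg = 109 × 9.81 = 1069.3 N; in level flight L = W.
Dynamic pressure q = 0.5 × 1.112 × 34.2² = 650.3 Pa.
Required CL = L/(qS) = 1069.3/(650.3·1.78) = 0.9237.
CD = 0.0353 + 0.0656 × 0.9237² = 0.09128.
D = q·S·CD = 650.3 × 1.78 × 0.09128 = 105.7 N

D = 106 N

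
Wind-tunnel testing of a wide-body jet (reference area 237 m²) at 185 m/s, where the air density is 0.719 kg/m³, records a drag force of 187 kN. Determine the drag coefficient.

CD = 0.0641

From D = ½ρv²S·CD, rearranging gives CD = 2D/(ρv²S).
CD = 2 × 1.87×10^5 / (0.719 × 185² × 237) = 0.0641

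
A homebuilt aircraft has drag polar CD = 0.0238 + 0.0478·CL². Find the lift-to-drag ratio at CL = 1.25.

L/D = 12.7

CD = 0.0238 + 0.0478 × 1.25² = 0.09849
L/D = CL/CD = 1.25 / 0.09849 = 12.7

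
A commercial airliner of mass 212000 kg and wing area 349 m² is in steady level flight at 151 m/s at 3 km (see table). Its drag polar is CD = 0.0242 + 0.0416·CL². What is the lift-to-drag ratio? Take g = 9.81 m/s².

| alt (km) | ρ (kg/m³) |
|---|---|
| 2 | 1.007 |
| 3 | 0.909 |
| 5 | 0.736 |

L/D = 15.2

At 3 km, from the table: ρ = 0.909 kg/m³.
Level flight ⇒ L = W = m·g = 212000 × 9.81 = 2.0797×10^6 N.
q = ½ρv² = ½ × 0.909 × 151² = 10360 Pa.
CL = 2W/(ρv²S) = 2×2.0797×10^6/(0.909×151²×349) = 0.575.
CD = 0.0242 + 0.0416 × 0.575² = 0.03796.
L/D = CL/CD = 0.575 / 0.03796 = 15.2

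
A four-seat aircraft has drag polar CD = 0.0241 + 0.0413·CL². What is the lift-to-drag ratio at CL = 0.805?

L/D = 15.8

CD = 0.0241 + 0.0413 × 0.805² = 0.05086
L/D = CL/CD = 0.805 / 0.05086 = 15.8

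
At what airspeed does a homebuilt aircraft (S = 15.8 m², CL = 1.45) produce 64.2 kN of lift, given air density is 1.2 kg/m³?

v = 68.3 m/s

L = ½ρv²S·CL ⇒ v = √(2L/(ρ·S·CL))
v = √(2 × 64200 / (1.2 × 15.8 × 1.45)) = √4670 = 68.3 m/s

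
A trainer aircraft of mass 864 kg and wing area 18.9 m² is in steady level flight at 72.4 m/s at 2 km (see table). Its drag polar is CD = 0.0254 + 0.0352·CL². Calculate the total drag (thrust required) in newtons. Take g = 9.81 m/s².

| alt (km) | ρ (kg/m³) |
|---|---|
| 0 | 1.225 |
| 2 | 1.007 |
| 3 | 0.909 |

D = 1320 N

At 2 km, from the table: ρ = 1.007 kg/m³.
Weight W = mg = 864 × 9.81 = 8475.8 N; in level flight L = W.
Dynamic pressure q = 0.5 × 1.007 × 72.4² = 2639 Pa.
CL = 2W/(ρv²S) = 2×8475.8/(1.007×72.4²×18.9) = 0.1699.
CD = 0.0254 + 0.0352 × 0.1699² = 0.02642.
D = q·S·CD = 2639 × 18.9 × 0.02642 = 1318 N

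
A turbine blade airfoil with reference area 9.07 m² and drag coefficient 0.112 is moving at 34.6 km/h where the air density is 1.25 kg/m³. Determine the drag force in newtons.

Convert speed: v = 34.6 km/h ÷ 3.6 = 9.611 m/s.
D = ½ρv²S·CD = ½ × 1.25 × 9.611² × 9.07 × 0.112 = 58.6 N

D = 58.6 N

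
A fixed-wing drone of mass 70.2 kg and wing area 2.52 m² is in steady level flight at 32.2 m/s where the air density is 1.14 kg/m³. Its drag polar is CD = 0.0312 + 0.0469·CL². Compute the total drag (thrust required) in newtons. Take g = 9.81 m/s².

Level flight ⇒ L = W = m·g = 70.2 × 9.81 = 688.66 N.
q = ½ρv² = ½ × 1.14 × 32.2² = 591 Pa.
CL = 2W/(ρv²S) = 2×688.66/(1.14×32.2²×2.52) = 0.4624.
CD = 0.0312 + 0.0469 × 0.4624² = 0.04123.
D = q·S·CD = 591 × 2.52 × 0.04123 = 61.4 N

D = 61.4 N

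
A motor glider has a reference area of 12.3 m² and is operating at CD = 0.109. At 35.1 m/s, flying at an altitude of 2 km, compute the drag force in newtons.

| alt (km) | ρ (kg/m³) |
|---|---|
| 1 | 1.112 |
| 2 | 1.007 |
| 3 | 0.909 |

D = 832 N

At 2 km, from the table: ρ = 1.007 kg/m³.
D = ½ρv²S·CD = ½ × 1.007 × 35.1² × 12.3 × 0.109 = 832 N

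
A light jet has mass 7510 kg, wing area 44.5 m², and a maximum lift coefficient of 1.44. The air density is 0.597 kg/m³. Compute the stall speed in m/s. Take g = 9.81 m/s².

V_stall = 62.1 m/s

Weight W = mg = 7510 × 9.81 = 73670 N.
V_stall = √(2W/(ρ·S·CL,max)) = √(2 × 73670 / (0.597 × 44.5 × 1.44))
V_stall = √3852 = 62.1 m/s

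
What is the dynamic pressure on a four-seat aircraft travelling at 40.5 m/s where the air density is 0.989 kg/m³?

q = 811 Pa

q = ½ρv² = ½ × 0.989 × 40.5² = 811 Pa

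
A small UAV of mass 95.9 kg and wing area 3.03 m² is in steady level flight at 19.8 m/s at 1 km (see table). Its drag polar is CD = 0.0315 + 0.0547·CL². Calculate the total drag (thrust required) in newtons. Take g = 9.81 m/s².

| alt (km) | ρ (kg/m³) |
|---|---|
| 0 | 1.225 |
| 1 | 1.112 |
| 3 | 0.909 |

D = 94.1 N

At 1 km, from the table: ρ = 1.112 kg/m³.
Weight W = mg = 95.9 × 9.81 = 940.78 N; in level flight L = W.
q = ½ρv² = ½ × 1.112 × 19.8² = 218 Pa.
CL = W/(q·S) = 940.78 / (218 × 3.03) = 1.424.
CD = 0.0315 + 0.0547 × 1.424² = 0.1425.
D = q·S·CD = 218 × 3.03 × 0.1425 = 94.11 N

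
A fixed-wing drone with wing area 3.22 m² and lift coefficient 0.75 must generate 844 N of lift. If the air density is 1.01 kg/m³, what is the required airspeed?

v = 26.3 m/s

L = ½ρv²S·CL ⇒ v = √(2L/(ρ·S·CL))
v = √(2 × 844 / (1.01 × 3.22 × 0.75)) = √692 = 26.3 m/s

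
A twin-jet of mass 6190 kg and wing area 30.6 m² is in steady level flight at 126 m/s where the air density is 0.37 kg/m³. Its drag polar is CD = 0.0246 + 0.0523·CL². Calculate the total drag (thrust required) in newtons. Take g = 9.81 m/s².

D = 4360 N

Weight W = mg = 6190 × 9.81 = 60724 N; in level flight L = W.
q = ½ρv² = ½ × 0.37 × 126² = 2937 Pa.
CL = 2W/(ρv²S) = 2×60724/(0.37×126²×30.6) = 0.6757.
CD = 0.0246 + 0.0523 × 0.6757² = 0.04848.
D = q·S·CD = 2937 × 30.6 × 0.04848 = 4357 N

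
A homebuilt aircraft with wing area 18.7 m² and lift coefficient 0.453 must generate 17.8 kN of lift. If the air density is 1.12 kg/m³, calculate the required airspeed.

v = 61.3 m/s

L = ½ρv²S·CL ⇒ v = √(2L/(ρ·S·CL))
v = √(2 × 17800 / (1.12 × 18.7 × 0.453)) = √3752 = 61.3 m/s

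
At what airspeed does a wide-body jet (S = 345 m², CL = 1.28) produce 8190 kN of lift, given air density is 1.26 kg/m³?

v = 172 m/s

L = ½ρv²S·CL ⇒ v = √(2L/(ρ·S·CL))
v = √(2 × 8.19×10^6 / (1.26 × 345 × 1.28)) = √29440 = 172 m/s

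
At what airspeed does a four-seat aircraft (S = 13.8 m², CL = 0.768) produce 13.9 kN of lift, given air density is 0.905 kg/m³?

L = ½ρv²S·CL ⇒ v = √(2L/(ρ·S·CL))
v = √(2 × 13900 / (0.905 × 13.8 × 0.768)) = √2898 = 53.8 m/s

v = 53.8 m/s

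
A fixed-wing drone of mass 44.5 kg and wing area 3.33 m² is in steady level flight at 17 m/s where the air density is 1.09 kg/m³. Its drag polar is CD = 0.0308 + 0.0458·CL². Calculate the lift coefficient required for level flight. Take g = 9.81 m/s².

Level flight ⇒ L = W = m·g = 44.5 × 9.81 = 436.55 N.
q = ½ρv² = ½ × 1.09 × 17² = 157.5 Pa.
Required CL = L/(qS) = 436.55/(157.5·3.33) = 0.8323.

CL = 0.832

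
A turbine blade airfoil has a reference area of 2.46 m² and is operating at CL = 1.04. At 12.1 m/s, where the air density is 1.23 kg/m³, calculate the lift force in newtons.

L = 230 N

Dynamic pressure q = ½ρv² = ½ × 1.23 × 12.1² = 90.04 Pa.
L = q·S·CL = 90.04 × 2.46 × 1.04 = 230 N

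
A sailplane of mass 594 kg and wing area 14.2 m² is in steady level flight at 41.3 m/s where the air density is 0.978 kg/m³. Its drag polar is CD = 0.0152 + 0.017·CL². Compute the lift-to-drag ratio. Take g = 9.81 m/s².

In steady level flight, lift balances weight: W = mg = 594 × 9.81 = 5827.1 N.
Dynamic pressure q = 0.5 × 0.978 × 41.3² = 834.1 Pa.
CL = W/(q·S) = 5827.1 / (834.1 × 14.2) = 0.492.
CD = 0.0152 + 0.017 × 0.492² = 0.01931.
L/D = CL/CD = 0.492 / 0.01931 = 25.5

L/D = 25.5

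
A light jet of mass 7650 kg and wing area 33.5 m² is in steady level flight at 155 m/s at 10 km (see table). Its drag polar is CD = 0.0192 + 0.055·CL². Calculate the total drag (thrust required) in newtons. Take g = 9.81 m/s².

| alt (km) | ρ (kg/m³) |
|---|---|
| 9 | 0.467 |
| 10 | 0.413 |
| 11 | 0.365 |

At 10 km, from the table: ρ = 0.413 kg/m³.
Weight W = mg = 7650 × 9.81 = 75046 N; in level flight L = W.
q = ½ρv² = ½ × 0.413 × 155² = 4961 Pa.
CL = 2W/(ρv²S) = 2×75046/(0.413×155²×33.5) = 0.4515.
CD = 0.0192 + 0.055 × 0.4515² = 0.03041.
D = q·S·CD = 4961 × 33.5 × 0.03041 = 5055 N

D = 5050 N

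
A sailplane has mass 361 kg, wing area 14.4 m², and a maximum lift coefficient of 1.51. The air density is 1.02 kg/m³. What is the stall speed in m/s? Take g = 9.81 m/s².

Stall occurs when L = W at CL,max. W = mg = 361 × 9.81 = 3541 N.
From L = ½ρV²S·CL,max = W: V_stall = √(2W/(ρSCL,max)) = √(2·3541/(1.02·14.4·1.51))
V_stall = √319.3 = 17.9 m/s

V_stall = 17.9 m/s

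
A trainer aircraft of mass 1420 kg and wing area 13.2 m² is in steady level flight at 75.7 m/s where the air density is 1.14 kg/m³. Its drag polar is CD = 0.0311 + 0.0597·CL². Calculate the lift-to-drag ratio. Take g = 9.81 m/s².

In steady level flight, lift balances weight: W = mg = 1420 × 9.81 = 13930 N.
Dynamic pressure q = 0.5 × 1.14 × 75.7² = 3266 Pa.
Required CL = L/(qS) = 13930/(3266·13.2) = 0.3231.
CD = 0.0311 + 0.0597 × 0.3231² = 0.03733.
L/D = CL/CD = 0.3231 / 0.03733 = 8.65

L/D = 8.65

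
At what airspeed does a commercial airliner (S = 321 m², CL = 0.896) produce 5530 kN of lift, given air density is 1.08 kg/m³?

L = ½ρv²S·CL ⇒ v = √(2L/(ρ·S·CL))
v = √(2 × 5.53×10^6 / (1.08 × 321 × 0.896)) = √35610 = 189 m/s

v = 189 m/s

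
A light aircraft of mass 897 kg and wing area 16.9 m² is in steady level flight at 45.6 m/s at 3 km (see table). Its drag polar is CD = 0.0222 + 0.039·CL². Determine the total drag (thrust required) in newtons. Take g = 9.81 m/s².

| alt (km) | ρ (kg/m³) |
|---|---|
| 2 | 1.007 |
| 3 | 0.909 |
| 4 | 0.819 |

D = 544 N

At 3 km, from the table: ρ = 0.909 kg/m³.
Level flight ⇒ L = W = m·g = 897 × 9.81 = 8799.6 N.
q = ½ρv² = ½ × 0.909 × 45.6² = 945.1 Pa.
CL = 2W/(ρv²S) = 2×8799.6/(0.909×45.6²×16.9) = 0.5509.
CD = 0.0222 + 0.039 × 0.5509² = 0.03404.
D = q·S·CD = 945.1 × 16.9 × 0.03404 = 543.6 N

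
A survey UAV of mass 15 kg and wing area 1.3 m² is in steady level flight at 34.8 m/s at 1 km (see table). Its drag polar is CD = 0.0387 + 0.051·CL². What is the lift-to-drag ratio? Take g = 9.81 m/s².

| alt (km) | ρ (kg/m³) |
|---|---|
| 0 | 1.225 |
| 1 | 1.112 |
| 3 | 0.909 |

L/D = 4.19

At 1 km, from the table: ρ = 1.112 kg/m³.
Level flight ⇒ L = W = m·g = 15 × 9.81 = 147.15 N.
Dynamic pressure q = 0.5 × 1.112 × 34.8² = 673.3 Pa.
CL = 2W/(ρv²S) = 2×147.15/(1.112×34.8²×1.3) = 0.1681.
CD = 0.0387 + 0.051 × 0.1681² = 0.04014.
L/D = CL/CD = 0.1681 / 0.04014 = 4.19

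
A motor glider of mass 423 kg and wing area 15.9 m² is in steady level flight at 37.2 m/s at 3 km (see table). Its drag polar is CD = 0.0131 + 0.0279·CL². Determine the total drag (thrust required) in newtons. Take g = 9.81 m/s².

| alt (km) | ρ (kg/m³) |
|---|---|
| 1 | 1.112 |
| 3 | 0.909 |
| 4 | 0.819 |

At 3 km, from the table: ρ = 0.909 kg/m³.
In steady level flight, lift balances weight: W = mg = 423 × 9.81 = 4149.6 N.
Dynamic pressure q = 0.5 × 0.909 × 37.2² = 629 Pa.
CL = 2W/(ρv²S) = 2×4149.6/(0.909×37.2²×15.9) = 0.4149.
CD = 0.0131 + 0.0279 × 0.4149² = 0.0179.
D = q·S·CD = 629 × 15.9 × 0.0179 = 179 N

D = 179 N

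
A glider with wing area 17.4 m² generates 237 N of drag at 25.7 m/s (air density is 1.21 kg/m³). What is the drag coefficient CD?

CD = 0.0341

From D = ½ρv²S·CD, rearranging gives CD = 2D/(ρv²S).
CD = 2 × 237 / (1.21 × 25.7² × 17.4) = 0.0341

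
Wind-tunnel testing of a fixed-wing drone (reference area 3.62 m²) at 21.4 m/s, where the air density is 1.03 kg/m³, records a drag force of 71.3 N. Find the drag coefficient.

From D = ½ρv²S·CD, rearranging gives CD = 2D/(ρv²S).
CD = 2 × 71.3 / (1.03 × 21.4² × 3.62) = 0.0835

CD = 0.0835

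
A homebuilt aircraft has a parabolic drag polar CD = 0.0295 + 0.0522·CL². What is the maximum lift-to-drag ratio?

For CD = CD0 + K·CL², (L/D)max occurs at CL* = √(CD0/K) and equals 1/(2√(K·CD0)).
(L/D)max = 1/(2√(0.0522 × 0.0295)) = 1/(2 × 0.03924) = 12.7

(L/D)max = 12.7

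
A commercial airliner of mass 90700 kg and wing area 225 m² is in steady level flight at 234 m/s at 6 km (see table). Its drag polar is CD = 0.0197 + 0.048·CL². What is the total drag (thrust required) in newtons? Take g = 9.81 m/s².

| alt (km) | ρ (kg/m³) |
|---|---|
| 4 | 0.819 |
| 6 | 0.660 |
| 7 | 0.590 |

D = 89400 N

At 6 km, from the table: ρ = 0.660 kg/m³.
Weight W = mg = 90700 × 9.81 = 8.8977×10^5 N; in level flight L = W.
q = ½ρv² = ½ × 0.66 × 234² = 18070 Pa.
Required CL = L/(qS) = 8.8977×10^5/(18070·225) = 0.2189.
CD = 0.0197 + 0.048 × 0.2189² = 0.022.
D = q·S·CD = 18070 × 225 × 0.022 = 89440 N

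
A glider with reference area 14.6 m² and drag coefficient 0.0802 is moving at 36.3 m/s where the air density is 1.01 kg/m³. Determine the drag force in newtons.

Dynamic pressure q = ½ρv² = ½ × 1.01 × 36.3² = 665.4 Pa.
D = q·S·CD = 665.4 × 14.6 × 0.0802 = 779 N

D = 779 N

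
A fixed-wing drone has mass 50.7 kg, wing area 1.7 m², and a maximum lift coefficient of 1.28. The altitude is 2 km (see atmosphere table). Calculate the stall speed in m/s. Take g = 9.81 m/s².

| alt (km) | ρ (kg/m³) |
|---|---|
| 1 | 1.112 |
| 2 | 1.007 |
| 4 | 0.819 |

At 2 km, from the table: ρ = 1.007 kg/m³.
Stall occurs when L = W at CL,max. W = mg = 50.7 × 9.81 = 497.4 N.
From L = ½ρV²S·CL,max = W: V_stall = √(2W/(ρSCL,max)) = √(2·497.4/(1.007·1.7·1.28))
V_stall = √454 = 21.3 m/s

V_stall = 21.3 m/s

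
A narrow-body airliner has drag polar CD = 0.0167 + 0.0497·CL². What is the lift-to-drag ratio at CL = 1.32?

L/D = 12.8

CD = 0.0167 + 0.0497 × 1.32² = 0.1033
L/D = CL/CD = 1.32 / 0.1033 = 12.8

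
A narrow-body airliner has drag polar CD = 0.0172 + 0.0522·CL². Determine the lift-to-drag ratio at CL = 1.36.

CD = 0.0172 + 0.0522 × 1.36² = 0.1137
L/D = CL/CD = 1.36 / 0.1137 = 12

L/D = 12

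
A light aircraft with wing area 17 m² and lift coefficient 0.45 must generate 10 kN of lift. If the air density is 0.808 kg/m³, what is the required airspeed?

v = 56.9 m/s

L = ½ρv²S·CL ⇒ v = √(2L/(ρ·S·CL))
v = √(2 × 10000 / (0.808 × 17 × 0.45)) = √3236 = 56.9 m/s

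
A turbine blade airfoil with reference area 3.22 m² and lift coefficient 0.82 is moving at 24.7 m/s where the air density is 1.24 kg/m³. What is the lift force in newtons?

L = 999 N

L = ½ρv²S·CL = ½ × 1.24 × 24.7² × 3.22 × 0.82 = 999 N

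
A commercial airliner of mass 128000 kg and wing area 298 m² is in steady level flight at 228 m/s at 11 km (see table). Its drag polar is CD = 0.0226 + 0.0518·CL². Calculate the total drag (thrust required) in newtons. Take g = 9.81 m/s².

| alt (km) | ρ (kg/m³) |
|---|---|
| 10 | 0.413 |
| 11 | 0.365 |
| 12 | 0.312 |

D = 92800 N

At 11 km, from the table: ρ = 0.365 kg/m³.
In steady level flight, lift balances weight: W = mg = 128000 × 9.81 = 1.2557×10^6 N.
Dynamic pressure q = 0.5 × 0.365 × 228² = 9487 Pa.
CL = 2W/(ρv²S) = 2×1.2557×10^6/(0.365×228²×298) = 0.4442.
CD = 0.0226 + 0.0518 × 0.4442² = 0.03282.
D = q·S·CD = 9487 × 298 × 0.03282 = 92780 N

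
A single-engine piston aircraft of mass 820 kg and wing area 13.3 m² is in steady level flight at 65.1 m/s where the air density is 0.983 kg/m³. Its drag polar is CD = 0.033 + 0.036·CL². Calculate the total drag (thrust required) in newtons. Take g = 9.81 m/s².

D = 998 N

Level flight ⇒ L = W = m·g = 820 × 9.81 = 8044.2 N.
q = ½ρv² = ½ × 0.983 × 65.1² = 2083 Pa.
CL = W/(q·S) = 8044.2 / (2083 × 13.3) = 0.2904.
CD = 0.033 + 0.036 × 0.2904² = 0.03604.
D = q·S·CD = 2083 × 13.3 × 0.03604 = 998.3 N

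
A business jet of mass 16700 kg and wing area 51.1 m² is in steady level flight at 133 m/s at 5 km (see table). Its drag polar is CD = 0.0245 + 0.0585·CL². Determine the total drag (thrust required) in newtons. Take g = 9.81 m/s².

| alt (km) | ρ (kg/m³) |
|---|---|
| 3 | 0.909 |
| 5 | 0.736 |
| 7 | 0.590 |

D = 12900 N

At 5 km, from the table: ρ = 0.736 kg/m³.
Weight W = mg = 16700 × 9.81 = 1.6383×10^5 N; in level flight L = W.
Dynamic pressure q = 0.5 × 0.736 × 133² = 6510 Pa.
Required CL = L/(qS) = 1.6383×10^5/(6510·51.1) = 0.4925.
CD = 0.0245 + 0.0585 × 0.4925² = 0.03869.
D = q·S·CD = 6510 × 51.1 × 0.03869 = 12870 N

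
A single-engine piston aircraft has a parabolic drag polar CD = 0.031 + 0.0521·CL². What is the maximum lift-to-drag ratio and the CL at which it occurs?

(L/D)max = 12.4, at CL = 0.771

For CD = CD0 + K·CL², (L/D)max occurs at CL* = √(CD0/K) and equals 1/(2√(K·CD0)).
(L/D)max = 1/(2√(0.0521 × 0.031)) = 1/(2 × 0.04019) = 12.4
CL* = √(0.031/0.0521) = 0.771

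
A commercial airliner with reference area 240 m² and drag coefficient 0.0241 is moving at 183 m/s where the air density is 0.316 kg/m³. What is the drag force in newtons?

D = 30600 N

D = ½ρv²S·CD = ½ × 0.316 × 183² × 240 × 0.0241 = 30600 N ≈ 30.6 kN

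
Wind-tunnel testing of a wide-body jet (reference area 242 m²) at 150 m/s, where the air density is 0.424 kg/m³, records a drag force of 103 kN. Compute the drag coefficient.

CD = 0.0892

From D = ½ρv²S·CD, rearranging gives CD = 2D/(ρv²S).
CD = 2 × 1.03×10^5 / (0.424 × 150² × 242) = 0.0892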